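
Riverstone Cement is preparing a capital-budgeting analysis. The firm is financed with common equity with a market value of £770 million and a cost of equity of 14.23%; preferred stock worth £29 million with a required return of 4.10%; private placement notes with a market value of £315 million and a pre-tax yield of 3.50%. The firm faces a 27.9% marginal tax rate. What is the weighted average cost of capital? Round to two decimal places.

10.66%

Total capital V = 770 + 29 + 315 = 1114.
Equity: weight = 770/1114 = 0.6912; cost = 14.23%.
Preferred: weight = 29/1114 = 0.0260; cost = 4.1%.
Private placement notes: weight = 315/1114 = 0.2828; after-tax cost = 3.5% × (1 − 27.9%) = 2.5235%.
WACC = 0.6912 × 14.2300% + 0.0260 × 4.1000% + 0.2828 × 2.5235% = 10.6561%.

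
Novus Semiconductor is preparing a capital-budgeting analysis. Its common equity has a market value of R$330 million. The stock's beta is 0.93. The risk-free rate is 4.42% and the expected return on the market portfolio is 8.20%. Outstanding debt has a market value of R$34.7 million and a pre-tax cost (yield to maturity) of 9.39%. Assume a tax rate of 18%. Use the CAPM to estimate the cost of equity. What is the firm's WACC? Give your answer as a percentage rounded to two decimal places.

Market risk premium = 8.2% − 4.42% = 3.78%.
Cost of equity via CAPM: Re = 4.42% + 0.93 × 3.78% = 7.9354%.
Total capital V = 330 + 34.7 = 364.7.
Equity: weight = 330/364.7 = 0.9049; cost = 7.9354%.
Debt: weight = 34.7/364.7 = 0.0951; after-tax cost = 9.39% × (1 − 18%) = 7.6998%.
WACC = 0.9049 × 7.9354% + 0.0951 × 7.6998% = 7.9130%.

7.91%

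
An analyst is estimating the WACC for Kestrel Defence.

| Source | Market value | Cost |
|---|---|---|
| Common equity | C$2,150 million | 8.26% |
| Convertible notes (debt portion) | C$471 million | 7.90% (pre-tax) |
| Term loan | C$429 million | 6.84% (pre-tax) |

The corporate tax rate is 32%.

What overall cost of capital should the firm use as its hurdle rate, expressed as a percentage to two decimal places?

Total capital V = 2150 + 471 + 429 = 3050.
Equity: weight = 2150/3050 = 0.7049; cost = 8.26%.
Convertible notes (debt portion): weight = 471/3050 = 0.1544; after-tax cost = 7.9% × (1 − 32%) = 5.3720%.
Term loan: weight = 429/3050 = 0.1407; after-tax cost = 6.84% × (1 − 32%) = 4.6512%.
WACC = 0.7049 × 8.2600% + 0.1544 × 5.3720% + 0.1407 × 4.6512% = 7.3064%.

7.31%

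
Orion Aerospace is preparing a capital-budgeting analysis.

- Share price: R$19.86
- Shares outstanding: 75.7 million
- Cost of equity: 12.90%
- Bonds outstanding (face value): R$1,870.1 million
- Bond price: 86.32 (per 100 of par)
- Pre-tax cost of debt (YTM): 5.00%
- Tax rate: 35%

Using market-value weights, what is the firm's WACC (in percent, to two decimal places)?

7.90%

Market value of equity E = 19.86 × 75.7m = 1503.402m. Market value of debt D = 1870.1m × 86.32/100 = 1614.27032m.
Total capital V = 1503.402 + 1614.27032 = 3117.67232.
Equity: weight = 1503.402/3117.67232 = 0.4822; cost = 12.9%.
Bonds outstanding: weight = 1614.27032/3117.67232 = 0.5178; after-tax cost = 5% × (1 − 35%) = 3.2500%.
WACC = 0.4822 × 12.9000% + 0.5178 × 3.2500% = 7.9034%.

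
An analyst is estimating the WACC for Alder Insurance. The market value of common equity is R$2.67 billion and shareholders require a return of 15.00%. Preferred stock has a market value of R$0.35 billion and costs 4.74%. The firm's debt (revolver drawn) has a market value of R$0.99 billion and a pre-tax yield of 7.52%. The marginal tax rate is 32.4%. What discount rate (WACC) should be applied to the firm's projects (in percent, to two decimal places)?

11.66%

Total capital V = 2.67 + 0.35 + 0.99 = 4.01.
Equity: weight = 2.67/4.01 = 0.6658; cost = 15%.
Preferred: weight = 0.35/4.01 = 0.0873; cost = 4.74%.
Revolver drawn: weight = 0.99/4.01 = 0.2469; after-tax cost = 7.52% × (1 − 32.4%) = 5.0835%.
WACC = 0.6658 × 15.0000% + 0.0873 × 4.7400% + 0.2469 × 5.0835% = 11.6563%.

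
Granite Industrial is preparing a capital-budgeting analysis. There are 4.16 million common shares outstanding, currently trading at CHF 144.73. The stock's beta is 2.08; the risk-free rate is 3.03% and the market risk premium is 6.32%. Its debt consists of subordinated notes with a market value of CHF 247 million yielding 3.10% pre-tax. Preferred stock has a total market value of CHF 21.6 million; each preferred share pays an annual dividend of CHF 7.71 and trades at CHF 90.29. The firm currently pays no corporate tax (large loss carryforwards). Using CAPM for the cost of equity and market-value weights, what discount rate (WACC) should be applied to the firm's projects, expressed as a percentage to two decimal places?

Cost of equity via CAPM: Re = 3.03% + 2.08 × 6.32% = 16.1756%.
Cost of preferred: Rp = 7.71 / 90.29 = 8.5392%.
Market value of equity E = 144.73 × 4.16m = 602.0768m.
Total capital V = 602.0768 + 21.6 + 247 = 870.6768.
Equity: weight = 602.0768/870.6768 = 0.6915; cost = 16.1756%.
Preferred: weight = 21.6/870.6768 = 0.0248; cost = 8.5392%.
Subordinated notes: weight = 247/870.6768 = 0.2837; after-tax cost = 3.1% × (1 − 0%) = 3.1000%.
WACC = 0.6915 × 16.1756% + 0.0248 × 8.5392% + 0.2837 × 3.1000% = 12.2768%.

12.28%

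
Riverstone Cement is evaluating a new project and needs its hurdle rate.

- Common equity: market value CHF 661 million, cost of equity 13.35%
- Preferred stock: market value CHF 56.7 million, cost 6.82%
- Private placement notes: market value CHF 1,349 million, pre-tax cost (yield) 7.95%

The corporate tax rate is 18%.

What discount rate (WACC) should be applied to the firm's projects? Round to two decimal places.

Total capital V = 661 + 56.7 + 1349 = 2066.7.
Equity: weight = 661/2066.7 = 0.3198; cost = 13.35%.
Preferred: weight = 56.7/2066.7 = 0.0274; cost = 6.82%.
Private placement notes: weight = 1349/2066.7 = 0.6527; after-tax cost = 7.95% × (1 − 18%) = 6.5190%.
WACC = 0.3198 × 13.3500% + 0.0274 × 6.8200% + 0.6527 × 6.5190% = 8.7120%.

8.71%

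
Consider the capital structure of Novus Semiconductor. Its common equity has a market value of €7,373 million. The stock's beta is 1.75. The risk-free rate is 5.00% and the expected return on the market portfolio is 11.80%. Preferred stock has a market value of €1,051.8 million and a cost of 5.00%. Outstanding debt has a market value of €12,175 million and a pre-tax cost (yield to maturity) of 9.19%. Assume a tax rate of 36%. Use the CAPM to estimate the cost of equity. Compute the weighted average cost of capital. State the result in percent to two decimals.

Market risk premium = 11.8% − 5.0% = 6.8%.
Cost of equity via CAPM: Re = 5.0% + 1.75 × 6.8% = 16.9000%.
Total capital V = 7373 + 1051.8 + 12175 = 20599.8.
Equity: weight = 7373/20599.8 = 0.3579; cost = 16.9%.
Preferred: weight = 1051.8/20599.8 = 0.0511; cost = 5%.
Debt: weight = 12175/20599.8 = 0.5910; after-tax cost = 9.19% × (1 − 36%) = 5.8816%.
WACC = 0.3579 × 16.9000% + 0.0511 × 5.0000% + 0.5910 × 5.8816% = 9.7802%.

9.78%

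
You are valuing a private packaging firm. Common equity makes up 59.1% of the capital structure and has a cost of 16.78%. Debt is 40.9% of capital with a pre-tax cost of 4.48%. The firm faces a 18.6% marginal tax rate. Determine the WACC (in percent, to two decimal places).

After-tax cost of debt = 4.48% × (1 − 18.6%) = 3.6467%.
WACC = 0.591 × 16.7800% + 0.409 × 3.6467% = 11.4085%.

11.41%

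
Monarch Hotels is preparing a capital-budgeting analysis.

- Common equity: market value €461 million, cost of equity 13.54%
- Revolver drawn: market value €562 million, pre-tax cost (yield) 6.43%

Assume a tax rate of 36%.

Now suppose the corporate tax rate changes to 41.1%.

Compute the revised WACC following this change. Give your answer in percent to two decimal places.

After the change:
Total capital V = 461 + 562 = 1023.
Equity: weight = 461/1023 = 0.4506; cost = 13.54%.
Revolver drawn: weight = 562/1023 = 0.5494; after-tax cost = 6.43% × (1 − 41.1%) = 3.7873%.
WACC = 0.4506 × 13.5400% + 0.5494 × 3.7873% = 8.1822%.

8.18%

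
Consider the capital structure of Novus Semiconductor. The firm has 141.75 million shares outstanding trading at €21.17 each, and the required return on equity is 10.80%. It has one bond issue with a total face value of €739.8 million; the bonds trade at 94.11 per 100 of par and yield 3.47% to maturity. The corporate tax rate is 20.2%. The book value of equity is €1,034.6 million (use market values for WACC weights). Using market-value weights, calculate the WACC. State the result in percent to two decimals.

Market value of equity E = 21.17 × 141.75m = 3000.8475m. Market value of debt D = 739.8m × 94.11/100 = 696.22578m.
Total capital V = 3000.8475 + 696.22578 = 3697.07328.
Equity: weight = 3000.8475/3697.07328 = 0.8117; cost = 10.8%.
Bonds outstanding: weight = 696.22578/3697.07328 = 0.1883; after-tax cost = 3.47% × (1 − 20.2%) = 2.7691%.
WACC = 0.8117 × 10.8000% + 0.1883 × 2.7691% = 9.2876%.

9.29%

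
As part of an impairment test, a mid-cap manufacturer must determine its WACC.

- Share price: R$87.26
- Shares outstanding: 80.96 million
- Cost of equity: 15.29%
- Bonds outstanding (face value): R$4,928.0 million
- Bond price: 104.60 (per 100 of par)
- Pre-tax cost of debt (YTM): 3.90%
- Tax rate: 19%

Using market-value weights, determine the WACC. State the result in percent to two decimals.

Market value of equity E = 87.26 × 80.96m = 7064.5696m. Market value of debt D = 4928m × 104.6/100 = 5154.688m.
Total capital V = 7064.5696 + 5154.688 = 12219.2576.
Equity: weight = 7064.5696/12219.2576 = 0.5782; cost = 15.29%.
Bonds outstanding: weight = 5154.688/12219.2576 = 0.4218; after-tax cost = 3.9% × (1 − 19%) = 3.1590%.
WACC = 0.5782 × 15.2900% + 0.4218 × 3.1590% = 10.1725%.

10.17%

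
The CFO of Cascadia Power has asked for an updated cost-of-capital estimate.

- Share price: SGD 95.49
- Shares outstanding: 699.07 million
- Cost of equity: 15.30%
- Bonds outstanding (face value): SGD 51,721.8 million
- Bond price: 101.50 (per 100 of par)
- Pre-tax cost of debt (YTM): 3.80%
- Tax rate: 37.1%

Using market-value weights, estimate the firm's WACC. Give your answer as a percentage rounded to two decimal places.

Market value of equity E = 95.49 × 699.07m = 66754.1943m. Market value of debt D = 51721.8m × 101.5/100 = 52497.627m.
Total capital V = 66754.1943 + 52497.627 = 119251.8213.
Equity: weight = 66754.1943/119251.8213 = 0.5598; cost = 15.3%.
Bonds outstanding: weight = 52497.627/119251.8213 = 0.4402; after-tax cost = 3.8% × (1 − 37.1%) = 2.3902%.
WACC = 0.5598 × 15.3000% + 0.4402 × 2.3902% = 9.6168%.

9.62%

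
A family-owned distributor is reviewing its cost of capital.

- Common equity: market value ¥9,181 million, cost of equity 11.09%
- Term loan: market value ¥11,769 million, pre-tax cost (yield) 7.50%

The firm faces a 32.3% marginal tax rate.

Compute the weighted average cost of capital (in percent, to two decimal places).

Total capital V = 9181 + 11769 = 20950.
Equity: weight = 9181/20950 = 0.4382; cost = 11.09%.
Term loan: weight = 11769/20950 = 0.5618; after-tax cost = 7.5% × (1 − 32.3%) = 5.0775%.
WACC = 0.4382 × 11.0900% + 0.5618 × 5.0775% = 7.7124%.

7.71%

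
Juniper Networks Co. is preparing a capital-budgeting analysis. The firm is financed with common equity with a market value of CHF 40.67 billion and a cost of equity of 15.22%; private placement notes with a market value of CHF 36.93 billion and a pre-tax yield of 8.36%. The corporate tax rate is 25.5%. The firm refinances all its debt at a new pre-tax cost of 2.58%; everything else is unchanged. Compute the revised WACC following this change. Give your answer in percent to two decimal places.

8.89%

After the change:
Total capital V = 40.67 + 36.93 = 77.6.
Equity: weight = 40.67/77.6 = 0.5241; cost = 15.22%.
Private placement notes: weight = 36.93/77.6 = 0.4759; after-tax cost = 2.58% × (1 − 25.5%) = 1.9221%.
WACC = 0.5241 × 15.2200% + 0.4759 × 1.9221% = 8.8915%.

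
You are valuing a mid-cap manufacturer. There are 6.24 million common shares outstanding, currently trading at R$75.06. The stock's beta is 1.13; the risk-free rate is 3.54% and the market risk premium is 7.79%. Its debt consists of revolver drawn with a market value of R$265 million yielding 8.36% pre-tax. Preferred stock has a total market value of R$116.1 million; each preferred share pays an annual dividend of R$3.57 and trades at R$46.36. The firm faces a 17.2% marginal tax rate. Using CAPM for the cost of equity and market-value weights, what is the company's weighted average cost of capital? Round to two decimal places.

10.02%

Cost of equity via CAPM: Re = 3.54% + 1.13 × 7.79% = 12.3427%.
Cost of preferred: Rp = 3.57 / 46.36 = 7.7006%.
Market value of equity E = 75.06 × 6.24m = 468.3744m.
Total capital V = 468.3744 + 116.1 + 265 = 849.4744.
Equity: weight = 468.3744/849.4744 = 0.5514; cost = 12.3427%.
Preferred: weight = 116.1/849.4744 = 0.1367; cost = 7.7006%.
Revolver drawn: weight = 265/849.4744 = 0.3120; after-tax cost = 8.36% × (1 − 17.2%) = 6.9221%.
WACC = 0.5514 × 12.3427% + 0.1367 × 7.7006% + 0.3120 × 6.9221% = 10.0172%.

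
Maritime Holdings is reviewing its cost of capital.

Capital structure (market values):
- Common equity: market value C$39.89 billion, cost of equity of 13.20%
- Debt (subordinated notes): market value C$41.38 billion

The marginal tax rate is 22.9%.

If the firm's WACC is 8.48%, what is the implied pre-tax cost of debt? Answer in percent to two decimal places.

5.10%

Total capital V = 39.89 + 41.38 = 81.27.
Equity weight = 39.89/81.27 = 0.4908.
Subordinated notes weight = 41.38/81.27 = 0.5092.
Equity contribution = 0.4908 × 13.2% = 6.4790%.
Remaining for debt = 8.48% − 6.4790% = 2.0010%.
Rd × (1 − 22.9%) × 0.5092 = 2.0010%  ⇒  Rd = 5.0972%.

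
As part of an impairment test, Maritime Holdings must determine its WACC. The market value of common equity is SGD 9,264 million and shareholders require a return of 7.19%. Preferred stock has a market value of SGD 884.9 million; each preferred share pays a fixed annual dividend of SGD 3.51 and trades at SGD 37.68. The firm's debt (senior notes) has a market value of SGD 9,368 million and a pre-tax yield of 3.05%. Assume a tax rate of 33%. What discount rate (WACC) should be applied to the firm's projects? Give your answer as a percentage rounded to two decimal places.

Cost of preferred: Rp = 3.51 / 37.68 = 9.3153%.
Total capital V = 9264 + 884.9 + 9368 = 19516.9.
Equity: weight = 9264/19516.9 = 0.4747; cost = 7.19%.
Preferred: weight = 884.9/19516.9 = 0.0453; cost = 9.3153%.
Senior notes: weight = 9368/19516.9 = 0.4800; after-tax cost = 3.05% × (1 − 33%) = 2.0435%.
WACC = 0.4747 × 7.1900% + 0.0453 × 9.3153% + 0.4800 × 2.0435% = 4.8161%.

4.82%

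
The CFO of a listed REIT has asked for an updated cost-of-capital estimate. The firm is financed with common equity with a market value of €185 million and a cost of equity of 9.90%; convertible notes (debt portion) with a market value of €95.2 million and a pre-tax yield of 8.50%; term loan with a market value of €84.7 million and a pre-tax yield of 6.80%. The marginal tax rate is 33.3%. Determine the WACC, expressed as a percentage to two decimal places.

7.55%

Total capital V = 185 + 95.2 + 84.7 = 364.9.
Equity: weight = 185/364.9 = 0.5070; cost = 9.9%.
Convertible notes (debt portion): weight = 95.2/364.9 = 0.2609; after-tax cost = 8.5% × (1 − 33.3%) = 5.6695%.
Term loan: weight = 84.7/364.9 = 0.2321; after-tax cost = 6.8% × (1 − 33.3%) = 4.5356%.
WACC = 0.5070 × 9.9000% + 0.2609 × 5.6695% + 0.2321 × 4.5356% = 7.5511%.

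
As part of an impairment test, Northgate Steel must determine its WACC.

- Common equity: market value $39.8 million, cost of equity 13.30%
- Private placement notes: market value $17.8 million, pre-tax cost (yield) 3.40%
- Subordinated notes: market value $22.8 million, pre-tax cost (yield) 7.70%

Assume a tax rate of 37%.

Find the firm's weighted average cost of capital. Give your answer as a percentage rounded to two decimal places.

Total capital V = 39.8 + 17.8 + 22.8 = 80.4.
Equity: weight = 39.8/80.4 = 0.4950; cost = 13.3%.
Private placement notes: weight = 17.8/80.4 = 0.2214; after-tax cost = 3.4% × (1 − 37%) = 2.1420%.
Subordinated notes: weight = 22.8/80.4 = 0.2836; after-tax cost = 7.7% × (1 − 37%) = 4.8510%.
WACC = 0.4950 × 13.3000% + 0.2214 × 2.1420% + 0.2836 × 4.8510% = 8.4337%.

8.43%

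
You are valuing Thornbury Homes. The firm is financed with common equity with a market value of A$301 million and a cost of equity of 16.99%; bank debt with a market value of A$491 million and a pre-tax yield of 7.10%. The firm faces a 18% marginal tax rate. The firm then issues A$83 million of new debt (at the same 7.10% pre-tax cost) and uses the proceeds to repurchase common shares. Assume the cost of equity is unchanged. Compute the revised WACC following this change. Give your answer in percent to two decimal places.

After the change:
Total capital V = 218 + 574 = 792.
Equity: weight = 218/792 = 0.2753; cost = 16.99%.
Bank debt: weight = 574/792 = 0.7247; after-tax cost = 7.1% × (1 − 18%) = 5.8220%.
WACC = 0.2753 × 16.9900% + 0.7247 × 5.8220% = 8.8960%.

8.90%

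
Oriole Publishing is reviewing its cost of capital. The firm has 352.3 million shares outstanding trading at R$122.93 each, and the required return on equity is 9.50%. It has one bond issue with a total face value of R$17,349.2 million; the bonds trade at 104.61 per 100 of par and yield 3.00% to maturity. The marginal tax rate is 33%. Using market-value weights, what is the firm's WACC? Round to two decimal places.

Market value of equity E = 122.93 × 352.3m = 43308.239m. Market value of debt D = 17349.2m × 104.61/100 = 18148.99812m.
Total capital V = 43308.239 + 18148.99812 = 61457.23712.
Equity: weight = 43308.239/61457.23712 = 0.7047; cost = 9.5%.
Bonds outstanding: weight = 18148.99812/61457.23712 = 0.2953; after-tax cost = 3% × (1 − 33%) = 2.0100%.
WACC = 0.7047 × 9.5000% + 0.2953 × 2.0100% = 7.2881%.

7.29%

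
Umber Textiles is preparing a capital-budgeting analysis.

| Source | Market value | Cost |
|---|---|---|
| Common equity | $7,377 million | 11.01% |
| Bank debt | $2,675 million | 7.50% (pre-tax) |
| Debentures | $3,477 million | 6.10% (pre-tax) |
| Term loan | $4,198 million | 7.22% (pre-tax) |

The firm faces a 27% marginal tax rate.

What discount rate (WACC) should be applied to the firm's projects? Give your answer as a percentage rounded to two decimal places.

Total capital V = 7377 + 2675 + 3477 + 4198 = 17727.
Equity: weight = 7377/17727 = 0.4161; cost = 11.01%.
Bank debt: weight = 2675/17727 = 0.1509; after-tax cost = 7.5% × (1 − 27%) = 5.4750%.
Debentures: weight = 3477/17727 = 0.1961; after-tax cost = 6.1% × (1 − 27%) = 4.4530%.
Term loan: weight = 4198/17727 = 0.2368; after-tax cost = 7.22% × (1 − 27%) = 5.2706%.
WACC = 0.4161 × 11.0100% + 0.1509 × 5.4750% + 0.1961 × 4.4530% + 0.2368 × 5.2706% = 7.5295%.

7.53%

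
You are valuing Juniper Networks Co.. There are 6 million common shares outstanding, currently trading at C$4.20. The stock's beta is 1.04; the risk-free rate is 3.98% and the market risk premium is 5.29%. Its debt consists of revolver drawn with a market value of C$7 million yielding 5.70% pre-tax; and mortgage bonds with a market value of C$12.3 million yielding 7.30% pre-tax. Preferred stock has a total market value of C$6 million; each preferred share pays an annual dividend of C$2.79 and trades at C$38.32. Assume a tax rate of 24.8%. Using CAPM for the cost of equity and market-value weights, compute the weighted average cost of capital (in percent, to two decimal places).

7.53%

Cost of equity via CAPM: Re = 3.98% + 1.04 × 5.29% = 9.4816%.
Cost of preferred: Rp = 2.79 / 38.32 = 7.2808%.
Market value of equity E = 4.2 × 6m = 25.2m.
Total capital V = 25.2 + 6 + 7 + 12.3 = 50.5.
Equity: weight = 25.2/50.5 = 0.4990; cost = 9.4816%.
Preferred: weight = 6/50.5 = 0.1188; cost = 7.2808%.
Revolver drawn: weight = 7/50.5 = 0.1386; after-tax cost = 5.7% × (1 − 24.8%) = 4.2864%.
Mortgage bonds: weight = 12.3/50.5 = 0.2436; after-tax cost = 7.3% × (1 − 24.8%) = 5.4896%.
WACC = 0.4990 × 9.4816% + 0.1188 × 7.2808% + 0.1386 × 4.2864% + 0.2436 × 5.4896% = 7.5277%.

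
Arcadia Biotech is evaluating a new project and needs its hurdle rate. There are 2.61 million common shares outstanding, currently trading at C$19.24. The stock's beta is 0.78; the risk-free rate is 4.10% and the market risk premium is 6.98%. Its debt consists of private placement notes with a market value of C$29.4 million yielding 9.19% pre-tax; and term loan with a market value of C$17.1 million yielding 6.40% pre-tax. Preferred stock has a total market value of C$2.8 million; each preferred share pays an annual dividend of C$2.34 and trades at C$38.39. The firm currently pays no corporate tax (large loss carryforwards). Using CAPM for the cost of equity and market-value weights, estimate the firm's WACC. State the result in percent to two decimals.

Cost of equity via CAPM: Re = 4.1% + 0.78 × 6.98% = 9.5444%.
Cost of preferred: Rp = 2.34 / 38.39 = 6.0953%.
Market value of equity E = 19.24 × 2.61m = 50.2164m.
Total capital V = 50.2164 + 2.8 + 29.4 + 17.1 = 99.5164.
Equity: weight = 50.2164/99.5164 = 0.5046; cost = 9.5444%.
Preferred: weight = 2.8/99.5164 = 0.0281; cost = 6.0953%.
Private placement notes: weight = 29.4/99.5164 = 0.2954; after-tax cost = 9.19% × (1 − 0%) = 9.1900%.
Term loan: weight = 17.1/99.5164 = 0.1718; after-tax cost = 6.4% × (1 − 0%) = 6.4000%.
WACC = 0.5046 × 9.5444% + 0.0281 × 6.0953% + 0.2954 × 9.1900% + 0.1718 × 6.4000% = 8.8024%.

8.80%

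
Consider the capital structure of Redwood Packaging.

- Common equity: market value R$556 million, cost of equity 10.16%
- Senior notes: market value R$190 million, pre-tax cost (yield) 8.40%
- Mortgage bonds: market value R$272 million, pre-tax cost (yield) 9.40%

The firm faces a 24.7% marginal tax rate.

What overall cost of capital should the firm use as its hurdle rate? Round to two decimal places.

8.62%

Total capital V = 556 + 190 + 272 = 1018.
Equity: weight = 556/1018 = 0.5462; cost = 10.16%.
Senior notes: weight = 190/1018 = 0.1866; after-tax cost = 8.4% × (1 − 24.7%) = 6.3252%.
Mortgage bonds: weight = 272/1018 = 0.2672; after-tax cost = 9.4% × (1 − 24.7%) = 7.0782%.
WACC = 0.5462 × 10.1600% + 0.1866 × 6.3252% + 0.2672 × 7.0782% = 8.6208%.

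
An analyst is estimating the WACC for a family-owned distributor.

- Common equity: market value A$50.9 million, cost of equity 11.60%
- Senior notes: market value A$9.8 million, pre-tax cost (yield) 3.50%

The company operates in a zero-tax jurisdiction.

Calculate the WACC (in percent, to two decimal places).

Total capital V = 50.9 + 9.8 = 60.7.
Equity: weight = 50.9/60.7 = 0.8386; cost = 11.6%.
Senior notes: weight = 9.8/60.7 = 0.1614; after-tax cost = 3.5% × (1 − 0%) = 3.5000%.
WACC = 0.8386 × 11.6000% + 0.1614 × 3.5000% = 10.2923%.

10.29%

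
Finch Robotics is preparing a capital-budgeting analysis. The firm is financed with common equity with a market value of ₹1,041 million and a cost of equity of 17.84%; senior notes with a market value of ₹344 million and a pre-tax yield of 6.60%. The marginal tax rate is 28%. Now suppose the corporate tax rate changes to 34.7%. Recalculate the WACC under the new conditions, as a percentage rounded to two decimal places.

After the change:
Total capital V = 1041 + 344 = 1385.
Equity: weight = 1041/1385 = 0.7516; cost = 17.84%.
Senior notes: weight = 344/1385 = 0.2484; after-tax cost = 6.6% × (1 − 34.7%) = 4.3098%.
WACC = 0.7516 × 17.8400% + 0.2484 × 4.3098% = 14.4794%.

14.48%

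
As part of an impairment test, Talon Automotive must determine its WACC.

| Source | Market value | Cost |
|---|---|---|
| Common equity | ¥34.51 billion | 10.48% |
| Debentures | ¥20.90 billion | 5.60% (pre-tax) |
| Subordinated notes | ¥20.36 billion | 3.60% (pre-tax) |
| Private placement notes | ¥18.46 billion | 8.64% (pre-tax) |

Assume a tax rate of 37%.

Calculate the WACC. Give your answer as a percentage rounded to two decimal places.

6.18%

Total capital V = 34.51 + 20.9 + 20.36 + 18.46 = 94.23.
Equity: weight = 34.51/94.23 = 0.3662; cost = 10.48%.
Debentures: weight = 20.9/94.23 = 0.2218; after-tax cost = 5.6% × (1 − 37%) = 3.5280%.
Subordinated notes: weight = 20.36/94.23 = 0.2161; after-tax cost = 3.6% × (1 − 37%) = 2.2680%.
Private placement notes: weight = 18.46/94.23 = 0.1959; after-tax cost = 8.64% × (1 − 37%) = 5.4432%.
WACC = 0.3662 × 10.4800% + 0.2218 × 3.5280% + 0.2161 × 2.2680% + 0.1959 × 5.4432% = 6.1770%.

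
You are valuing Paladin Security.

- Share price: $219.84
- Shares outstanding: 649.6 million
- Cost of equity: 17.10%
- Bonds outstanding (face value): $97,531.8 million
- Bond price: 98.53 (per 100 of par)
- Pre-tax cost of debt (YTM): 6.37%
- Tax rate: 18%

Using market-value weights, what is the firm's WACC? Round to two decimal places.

12.32%

Market value of equity E = 219.84 × 649.6m = 142808.064m. Market value of debt D = 97531.8m × 98.53/100 = 96098.08254m.
Total capital V = 142808.064 + 96098.08254 = 238906.14654.
Equity: weight = 142808.064/238906.14654 = 0.5978; cost = 17.1%.
Bonds outstanding: weight = 96098.08254/238906.14654 = 0.4022; after-tax cost = 6.37% × (1 − 18%) = 5.2234%.
WACC = 0.5978 × 17.1000% + 0.4022 × 5.2234% = 12.3227%.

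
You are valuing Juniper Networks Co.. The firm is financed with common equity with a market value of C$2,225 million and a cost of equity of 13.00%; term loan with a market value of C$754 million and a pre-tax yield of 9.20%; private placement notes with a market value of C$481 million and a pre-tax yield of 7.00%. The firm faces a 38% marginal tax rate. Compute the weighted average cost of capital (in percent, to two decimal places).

Total capital V = 2225 + 754 + 481 = 3460.
Equity: weight = 2225/3460 = 0.6431; cost = 13%.
Term loan: weight = 754/3460 = 0.2179; after-tax cost = 9.2% × (1 − 38%) = 5.7040%.
Private placement notes: weight = 481/3460 = 0.1390; after-tax cost = 7% × (1 − 38%) = 4.3400%.
WACC = 0.6431 × 13.0000% + 0.2179 × 5.7040% + 0.1390 × 4.3400% = 10.2062%.

10.21%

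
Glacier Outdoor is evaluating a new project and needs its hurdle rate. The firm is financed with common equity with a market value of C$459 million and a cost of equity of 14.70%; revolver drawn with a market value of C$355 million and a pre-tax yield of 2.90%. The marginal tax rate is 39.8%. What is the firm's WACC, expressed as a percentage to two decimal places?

Total capital V = 459 + 355 = 814.
Equity: weight = 459/814 = 0.5639; cost = 14.7%.
Revolver drawn: weight = 355/814 = 0.4361; after-tax cost = 2.9% × (1 − 39.8%) = 1.7458%.
WACC = 0.5639 × 14.7000% + 0.4361 × 1.7458% = 9.0504%.

9.05%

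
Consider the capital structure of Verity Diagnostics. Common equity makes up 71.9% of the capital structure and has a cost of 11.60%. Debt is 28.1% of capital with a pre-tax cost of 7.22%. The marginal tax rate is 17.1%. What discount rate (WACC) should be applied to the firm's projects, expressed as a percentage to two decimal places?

10.02%

After-tax cost of debt = 7.22% × (1 − 17.1%) = 5.9854%.
WACC = 0.719 × 11.6000% + 0.281 × 5.9854% = 10.0223%.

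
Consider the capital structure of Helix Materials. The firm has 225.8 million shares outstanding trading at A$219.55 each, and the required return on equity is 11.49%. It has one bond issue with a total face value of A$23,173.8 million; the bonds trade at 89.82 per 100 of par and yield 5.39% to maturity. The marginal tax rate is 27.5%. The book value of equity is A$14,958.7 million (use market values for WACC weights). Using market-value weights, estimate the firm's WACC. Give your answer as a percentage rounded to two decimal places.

9.25%

Market value of equity E = 219.55 × 225.8m = 49574.39m. Market value of debt D = 23173.8m × 89.82/100 = 20814.70716m.
Total capital V = 49574.39 + 20814.70716 = 70389.09716.
Equity: weight = 49574.39/70389.09716 = 0.7043; cost = 11.49%.
Bonds outstanding: weight = 20814.70716/70389.09716 = 0.2957; after-tax cost = 5.39% × (1 − 27.5%) = 3.9077%.
WACC = 0.7043 × 11.4900% + 0.2957 × 3.9077% = 9.2479%.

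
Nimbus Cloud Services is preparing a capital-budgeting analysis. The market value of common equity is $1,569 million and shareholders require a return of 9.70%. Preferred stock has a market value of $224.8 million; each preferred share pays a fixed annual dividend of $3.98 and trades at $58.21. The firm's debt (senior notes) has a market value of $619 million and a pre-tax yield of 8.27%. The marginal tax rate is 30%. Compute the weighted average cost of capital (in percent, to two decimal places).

8.43%

Cost of preferred: Rp = 3.98 / 58.21 = 6.8373%.
Total capital V = 1569 + 224.8 + 619 = 2412.8.
Equity: weight = 1569/2412.8 = 0.6503; cost = 9.7%.
Preferred: weight = 224.8/2412.8 = 0.0932; cost = 6.8373%.
Senior notes: weight = 619/2412.8 = 0.2565; after-tax cost = 8.27% × (1 − 30%) = 5.7890%.
WACC = 0.6503 × 9.7000% + 0.0932 × 6.8373% + 0.2565 × 5.7890% = 8.4299%.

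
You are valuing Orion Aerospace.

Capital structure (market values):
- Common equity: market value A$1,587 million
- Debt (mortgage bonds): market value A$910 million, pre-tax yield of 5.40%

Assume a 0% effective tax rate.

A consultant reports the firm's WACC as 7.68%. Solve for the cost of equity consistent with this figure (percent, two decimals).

Total capital V = 1587 + 910 = 2497.
Equity weight = 1587/2497 = 0.6356.
Mortgage bonds weight = 910/2497 = 0.3644.
Debt contribution = 0.3644 × 5.4% × (1 − 0%) = 1.9680%.
Required equity contribution = 7.68% − 1.9680% = 5.7120%.
Re = 5.7120% / 0.6356 = 8.9874%.

8.99%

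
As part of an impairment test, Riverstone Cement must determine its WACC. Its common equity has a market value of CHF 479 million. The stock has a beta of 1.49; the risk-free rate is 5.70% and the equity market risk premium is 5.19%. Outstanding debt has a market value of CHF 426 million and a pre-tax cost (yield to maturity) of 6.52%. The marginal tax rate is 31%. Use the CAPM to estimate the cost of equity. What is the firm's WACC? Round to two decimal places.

9.23%

Cost of equity via CAPM: Re = 5.7% + 1.49 × 5.19% = 13.4331%.
Total capital V = 479 + 426 = 905.
Equity: weight = 479/905 = 0.5293; cost = 13.4331%.
Debt: weight = 426/905 = 0.4707; after-tax cost = 6.52% × (1 − 31%) = 4.4988%.
WACC = 0.5293 × 13.4331% + 0.4707 × 4.4988% = 9.2276%.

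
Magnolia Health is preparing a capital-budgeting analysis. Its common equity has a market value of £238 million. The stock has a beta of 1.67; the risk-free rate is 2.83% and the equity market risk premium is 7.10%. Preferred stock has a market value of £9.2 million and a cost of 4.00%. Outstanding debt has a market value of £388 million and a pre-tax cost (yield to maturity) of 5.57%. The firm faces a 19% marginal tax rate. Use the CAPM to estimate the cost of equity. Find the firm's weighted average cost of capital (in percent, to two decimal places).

Cost of equity via CAPM: Re = 2.83% + 1.67 × 7.1% = 14.6870%.
Total capital V = 238 + 9.2 + 388 = 635.2.
Equity: weight = 238/635.2 = 0.3747; cost = 14.687%.
Preferred: weight = 9.2/635.2 = 0.0145; cost = 4%.
Debt: weight = 388/635.2 = 0.6108; after-tax cost = 5.57% × (1 − 19%) = 4.5117%.
WACC = 0.3747 × 14.6870% + 0.0145 × 4.0000% + 0.6108 × 4.5117% = 8.3168%.

8.32%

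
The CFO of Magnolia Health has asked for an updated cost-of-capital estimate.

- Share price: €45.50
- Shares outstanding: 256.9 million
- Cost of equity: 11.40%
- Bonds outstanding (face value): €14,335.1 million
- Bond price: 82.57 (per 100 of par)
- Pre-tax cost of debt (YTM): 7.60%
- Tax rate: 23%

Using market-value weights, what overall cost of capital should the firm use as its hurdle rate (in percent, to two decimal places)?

8.61%

Market value of equity E = 45.5 × 256.9m = 11688.95m. Market value of debt D = 14335.1m × 82.57/100 = 11836.49207m.
Total capital V = 11688.95 + 11836.49207 = 23525.44207.
Equity: weight = 11688.95/23525.44207 = 0.4969; cost = 11.4%.
Bonds outstanding: weight = 11836.49207/23525.44207 = 0.5031; after-tax cost = 7.6% × (1 − 23%) = 5.8520%.
WACC = 0.4969 × 11.4000% + 0.5031 × 5.8520% = 8.6086%.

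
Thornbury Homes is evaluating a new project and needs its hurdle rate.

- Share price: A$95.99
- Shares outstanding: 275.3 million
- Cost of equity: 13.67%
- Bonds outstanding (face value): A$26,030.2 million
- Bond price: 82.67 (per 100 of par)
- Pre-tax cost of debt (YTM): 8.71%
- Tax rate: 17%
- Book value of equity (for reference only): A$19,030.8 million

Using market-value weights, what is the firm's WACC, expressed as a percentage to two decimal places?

10.78%

Market value of equity E = 95.99 × 275.3m = 26426.047m. Market value of debt D = 26030.2m × 82.67/100 = 21519.16634m.
Total capital V = 26426.047 + 21519.16634 = 47945.21334.
Equity: weight = 26426.047/47945.21334 = 0.5512; cost = 13.67%.
Bonds outstanding: weight = 21519.16634/47945.21334 = 0.4488; after-tax cost = 8.71% × (1 − 17%) = 7.2293%.
WACC = 0.5512 × 13.6700% + 0.4488 × 7.2293% = 10.7792%.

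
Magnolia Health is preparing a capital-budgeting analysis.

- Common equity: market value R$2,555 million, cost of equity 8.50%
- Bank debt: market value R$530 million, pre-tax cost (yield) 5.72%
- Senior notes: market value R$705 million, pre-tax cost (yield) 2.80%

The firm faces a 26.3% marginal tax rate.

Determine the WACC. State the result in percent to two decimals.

Total capital V = 2555 + 530 + 705 = 3790.
Equity: weight = 2555/3790 = 0.6741; cost = 8.5%.
Bank debt: weight = 530/3790 = 0.1398; after-tax cost = 5.72% × (1 − 26.3%) = 4.2156%.
Senior notes: weight = 705/3790 = 0.1860; after-tax cost = 2.8% × (1 − 26.3%) = 2.0636%.
WACC = 0.6741 × 8.5000% + 0.1398 × 4.2156% + 0.1860 × 2.0636% = 6.7036%.

6.70%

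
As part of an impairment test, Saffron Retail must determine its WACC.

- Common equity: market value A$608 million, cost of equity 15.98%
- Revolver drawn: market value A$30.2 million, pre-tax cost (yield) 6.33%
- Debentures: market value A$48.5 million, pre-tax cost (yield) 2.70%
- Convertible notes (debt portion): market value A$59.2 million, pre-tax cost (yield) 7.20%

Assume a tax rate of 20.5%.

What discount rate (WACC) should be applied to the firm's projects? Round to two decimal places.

13.82%

Total capital V = 608 + 30.2 + 48.5 + 59.2 = 745.9.
Equity: weight = 608/745.9 = 0.8151; cost = 15.98%.
Revolver drawn: weight = 30.2/745.9 = 0.0405; after-tax cost = 6.33% × (1 − 20.5%) = 5.0324%.
Debentures: weight = 48.5/745.9 = 0.0650; after-tax cost = 2.7% × (1 − 20.5%) = 2.1465%.
Convertible notes (debt portion): weight = 59.2/745.9 = 0.0794; after-tax cost = 7.2% × (1 − 20.5%) = 5.7240%.
WACC = 0.8151 × 15.9800% + 0.0405 × 5.0324% + 0.0650 × 2.1465% + 0.0794 × 5.7240% = 13.8233%.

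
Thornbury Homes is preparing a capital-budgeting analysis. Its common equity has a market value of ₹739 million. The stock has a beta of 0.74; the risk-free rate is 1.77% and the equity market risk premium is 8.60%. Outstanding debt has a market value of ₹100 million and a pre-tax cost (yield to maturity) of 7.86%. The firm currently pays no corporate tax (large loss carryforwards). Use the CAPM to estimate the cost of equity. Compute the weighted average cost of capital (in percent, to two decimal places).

8.10%

Cost of equity via CAPM: Re = 1.77% + 0.74 × 8.6% = 8.1340%.
Total capital V = 739 + 100 = 839.
Equity: weight = 739/839 = 0.8808; cost = 8.134%.
Debt: weight = 100/839 = 0.1192; after-tax cost = 7.86% × (1 − 0%) = 7.8600%.
WACC = 0.8808 × 8.1340% + 0.1192 × 7.8600% = 8.1013%.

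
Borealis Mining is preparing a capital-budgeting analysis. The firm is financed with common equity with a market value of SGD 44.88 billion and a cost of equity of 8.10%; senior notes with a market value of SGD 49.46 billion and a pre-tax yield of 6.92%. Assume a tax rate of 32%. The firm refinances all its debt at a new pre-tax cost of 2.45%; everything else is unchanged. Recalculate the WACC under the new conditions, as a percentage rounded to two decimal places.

After the change:
Total capital V = 44.88 + 49.46 = 94.34.
Equity: weight = 44.88/94.34 = 0.4757; cost = 8.1%.
Senior notes: weight = 49.46/94.34 = 0.5243; after-tax cost = 2.45% × (1 − 32%) = 1.6660%.
WACC = 0.4757 × 8.1000% + 0.5243 × 1.6660% = 4.7268%.

4.73%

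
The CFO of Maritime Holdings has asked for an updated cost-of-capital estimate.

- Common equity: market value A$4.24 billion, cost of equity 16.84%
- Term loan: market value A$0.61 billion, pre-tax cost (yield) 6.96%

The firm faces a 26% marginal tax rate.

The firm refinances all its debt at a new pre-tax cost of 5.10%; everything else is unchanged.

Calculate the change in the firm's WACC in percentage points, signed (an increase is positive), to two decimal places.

-0.17 pp

Current WACC:
Total capital V = 4.24 + 0.61 = 4.85.
Equity: weight = 4.24/4.85 = 0.8742; cost = 16.84%.
Term loan: weight = 0.61/4.85 = 0.1258; after-tax cost = 6.96% × (1 − 26%) = 5.1504%.
WACC = 0.8742 × 16.8400% + 0.1258 × 5.1504% = 15.3698%.
After the change:
Total capital V = 4.24 + 0.61 = 4.85.
Equity: weight = 4.24/4.85 = 0.8742; cost = 16.84%.
Term loan: weight = 0.61/4.85 = 0.1258; after-tax cost = 5.1% × (1 − 26%) = 3.7740%.
WACC = 0.8742 × 16.8400% + 0.1258 × 3.7740% = 15.1966%.
Change in WACC = 15.1966% − 15.3698% = -0.1731 pp.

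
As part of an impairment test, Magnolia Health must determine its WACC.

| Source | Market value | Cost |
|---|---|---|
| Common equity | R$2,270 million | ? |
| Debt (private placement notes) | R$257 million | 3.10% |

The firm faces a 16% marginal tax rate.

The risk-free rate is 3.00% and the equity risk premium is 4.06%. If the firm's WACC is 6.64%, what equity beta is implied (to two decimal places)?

Total capital V = 2270 + 257 = 2527.
Equity weight = 2270/2527 = 0.8983.
Private placement notes weight = 257/2527 = 0.1017.
Debt contribution = 0.1017 × 3.1% × (1 − 16%) = 0.2648%.
Required equity contribution = 6.64% − 0.2648% = 6.3752%  ⇒  Re = 7.0969%.
CAPM: 7.0969% = 3.0% + β × 4.06%  ⇒  β = 1.0091.

1.01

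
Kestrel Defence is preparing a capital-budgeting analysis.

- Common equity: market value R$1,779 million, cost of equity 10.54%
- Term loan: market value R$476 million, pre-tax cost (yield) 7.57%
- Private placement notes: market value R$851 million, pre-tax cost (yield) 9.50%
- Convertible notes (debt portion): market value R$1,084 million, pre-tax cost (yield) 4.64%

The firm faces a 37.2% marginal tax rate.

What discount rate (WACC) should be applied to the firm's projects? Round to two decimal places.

6.98%

Total capital V = 1779 + 476 + 851 + 1084 = 4190.
Equity: weight = 1779/4190 = 0.4246; cost = 10.54%.
Term loan: weight = 476/4190 = 0.1136; after-tax cost = 7.57% × (1 − 37.2%) = 4.7540%.
Private placement notes: weight = 851/4190 = 0.2031; after-tax cost = 9.5% × (1 − 37.2%) = 5.9660%.
Convertible notes (debt portion): weight = 1084/4190 = 0.2587; after-tax cost = 4.64% × (1 − 37.2%) = 2.9139%.
WACC = 0.4246 × 10.5400% + 0.1136 × 4.7540% + 0.2031 × 5.9660% + 0.2587 × 2.9139% = 6.9807%.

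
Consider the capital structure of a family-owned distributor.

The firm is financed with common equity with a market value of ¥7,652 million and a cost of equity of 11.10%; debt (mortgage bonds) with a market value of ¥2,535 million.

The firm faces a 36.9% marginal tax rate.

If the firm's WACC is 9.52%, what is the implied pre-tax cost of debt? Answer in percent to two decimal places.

Total capital V = 7652 + 2535 = 10187.
Equity weight = 7652/10187 = 0.7512.
Mortgage bonds weight = 2535/10187 = 0.2488.
Equity contribution = 0.7512 × 11.1% = 8.3378%.
Remaining for debt = 9.52% − 8.3378% = 1.1822%.
Rd × (1 − 36.9%) × 0.2488 = 1.1822%  ⇒  Rd = 7.5289%.

7.53%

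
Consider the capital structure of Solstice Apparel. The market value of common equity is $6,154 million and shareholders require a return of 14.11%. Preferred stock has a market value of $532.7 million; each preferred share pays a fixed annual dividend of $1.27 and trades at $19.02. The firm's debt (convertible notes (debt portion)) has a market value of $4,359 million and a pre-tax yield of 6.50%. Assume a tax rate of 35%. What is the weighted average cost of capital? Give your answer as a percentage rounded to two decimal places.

9.85%

Cost of preferred: Rp = 1.27 / 19.02 = 6.6772%.
Total capital V = 6154 + 532.7 + 4359 = 11045.7.
Equity: weight = 6154/11045.7 = 0.5571; cost = 14.11%.
Preferred: weight = 532.7/11045.7 = 0.0482; cost = 6.6772%.
Convertible notes (debt portion): weight = 4359/11045.7 = 0.3946; after-tax cost = 6.5% × (1 − 35%) = 4.2250%.
WACC = 0.5571 × 14.1100% + 0.0482 × 6.6772% + 0.3946 × 4.2250% = 9.8506%.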